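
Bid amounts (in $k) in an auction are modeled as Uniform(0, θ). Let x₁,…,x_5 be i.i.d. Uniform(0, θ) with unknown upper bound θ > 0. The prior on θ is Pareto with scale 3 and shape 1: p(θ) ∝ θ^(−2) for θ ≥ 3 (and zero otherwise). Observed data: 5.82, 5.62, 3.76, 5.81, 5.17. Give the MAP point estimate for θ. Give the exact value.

θ̂_MAP = 5.82

The Uniform(0, θ) likelihood is θ^(−n) for θ ≥ max(xᵢ), zero otherwise. Here max(xᵢ) = 5.82.
Posterior ∝ θ^(−2) · θ^(−5) = θ^(−7) on θ ≥ max(3, 5.82) = 5.82.
This density is strictly decreasing in θ, so the posterior mode lies at the lower boundary of the support.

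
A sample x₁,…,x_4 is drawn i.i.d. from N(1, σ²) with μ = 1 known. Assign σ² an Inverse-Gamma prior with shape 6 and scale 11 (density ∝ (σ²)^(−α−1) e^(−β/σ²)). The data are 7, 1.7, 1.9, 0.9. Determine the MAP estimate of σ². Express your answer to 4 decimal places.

σ̂²_MAP = 3.2950

Sum of squared deviations about the known mean: SS = (7−1)² + (1.7−1)² + (1.9−1)² + (0.9−1)² = 37.31.
The Normal likelihood contributes (σ²)^(−n/2) exp(−SS/(2σ²)), so the posterior is Inverse-Gamma(α + n/2, β + SS/2) = Inverse-Gamma(8, 29.655).
The mode of Inverse-Gamma(a, b) is b/(a+1) = 29.655/9 ≈ 3.2950.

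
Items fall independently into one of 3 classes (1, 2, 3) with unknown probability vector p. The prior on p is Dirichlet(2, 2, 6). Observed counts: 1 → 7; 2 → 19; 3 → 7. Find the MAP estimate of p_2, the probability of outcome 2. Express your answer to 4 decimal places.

The posterior is Dirichlet(αᵢ + nᵢ) = Dirichlet(9, 21, 13).
For a Dirichlet(a₁,…,a_K) with all aᵢ > 1, the mode has j-th component (aⱼ − 1)/(Σaᵢ − K).
Here Σaᵢ = 43 and K = 3, so p_2 = (21 − 1)/(43 − 3) = 20/40 ≈ 0.5000.

MAP estimate: 0.5000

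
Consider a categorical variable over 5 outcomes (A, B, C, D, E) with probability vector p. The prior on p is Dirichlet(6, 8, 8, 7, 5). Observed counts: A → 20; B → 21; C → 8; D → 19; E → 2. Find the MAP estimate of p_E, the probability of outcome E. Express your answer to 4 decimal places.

The posterior is Dirichlet(αᵢ + nᵢ) = Dirichlet(26, 29, 16, 26, 7).
For a Dirichlet(a₁,…,a_K) with all aᵢ > 1, the mode has j-th component (aⱼ − 1)/(Σaᵢ − K).
Here Σaᵢ = 104 and K = 5, so p_E = (7 − 1)/(104 − 5) = 6/99 ≈ 0.0606.

MAP estimate of p_E = 0.0606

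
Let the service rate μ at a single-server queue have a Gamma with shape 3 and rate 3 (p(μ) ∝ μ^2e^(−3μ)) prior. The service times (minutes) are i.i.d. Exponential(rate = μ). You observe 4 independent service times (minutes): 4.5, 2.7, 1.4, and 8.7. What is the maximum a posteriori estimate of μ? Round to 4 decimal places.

The Exponential(rate=μ) likelihood is ∝ μ^n e^(−μΣtᵢ). Here n = 4 and Σtᵢ = 4.5 + 2.7 + 1.4 + 8.7 = 17.3.
Posterior ∝ μ^2e^(−3μ) · μ^4e^(−17.3μ) = μ^6e^(−20.3μ), i.e. Gamma(7, 20.3).
Mode = (a−1)/b = 6/20.3 ≈ 0.2956.

μ̂_MAP = 0.2956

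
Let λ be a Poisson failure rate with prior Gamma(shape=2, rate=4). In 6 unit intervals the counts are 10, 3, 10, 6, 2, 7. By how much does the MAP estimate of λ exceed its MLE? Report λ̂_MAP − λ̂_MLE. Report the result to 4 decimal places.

Σxᵢ = 38. Posterior is Gamma(40, 10); MAP = (40−1)/10 = 39/10 ≈ 3.90000.
MLE = x̄ = 38/6 ≈ 6.33333.
Difference = 39/10 − 38/6 = -73/30 ≈ -2.4333.

MAP − MLE = -2.4333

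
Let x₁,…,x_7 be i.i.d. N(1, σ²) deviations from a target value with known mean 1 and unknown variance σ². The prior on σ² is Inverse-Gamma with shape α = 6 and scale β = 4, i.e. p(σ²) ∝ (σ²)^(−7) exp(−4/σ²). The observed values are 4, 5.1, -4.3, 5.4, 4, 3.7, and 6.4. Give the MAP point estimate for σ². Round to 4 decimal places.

σ̂²_MAP = 6.0338

Sum of squared deviations about the known mean: SS = (4−1)² + (5.1−1)² + (-4.3−1)² + (5.4−1)² + (4−1)² + (3.7−1)² + (6.4−1)² = 118.71.
The Normal likelihood contributes (σ²)^(−n/2) exp(−SS/(2σ²)), so the posterior is Inverse-Gamma(α + n/2, β + SS/2) = Inverse-Gamma(9.5, 63.355).
The mode of Inverse-Gamma(a, b) is b/(a+1) = 63.355/10.5 ≈ 6.0338.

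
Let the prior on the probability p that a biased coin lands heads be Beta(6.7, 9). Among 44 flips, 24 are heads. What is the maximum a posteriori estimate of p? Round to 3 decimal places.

p̂_MAP = 0.515

Prior: Beta(6.7, 9).
Data: 24 successes in 44 trials. The binomial likelihood contributes p^24(1−p)^20, so the posterior is Beta(6.7+24, 9+20) = Beta(30.7, 29).
For Beta(a, b) with a, b > 1 the mode is (a−1)/(a+b−2) = 29.7/57.7 ≈ 0.515.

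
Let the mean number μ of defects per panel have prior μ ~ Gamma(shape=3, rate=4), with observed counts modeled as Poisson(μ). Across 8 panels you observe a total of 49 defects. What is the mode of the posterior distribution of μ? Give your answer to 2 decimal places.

Σxᵢ = 49, n = 8.
Posterior ∝ μ^2e^(−4μ) · μ^49e^(−8μ) = μ^51e^(−12μ), i.e. Gamma(shape=52, rate=12).
The mode of a Gamma(a, b) with a ≥ 1 (shape–rate) is (a−1)/b = 51/12 ≈ 4.25.

μ̂_MAP = 4.25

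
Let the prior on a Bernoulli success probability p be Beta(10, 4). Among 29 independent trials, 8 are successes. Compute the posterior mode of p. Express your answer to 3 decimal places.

p̂_MAP = 0.415

Prior: Beta(10, 4).
Data: 8 successes in 29 trials. The binomial likelihood contributes p^8(1−p)^21, so the posterior is Beta(10+8, 4+21) = Beta(18, 25).
For Beta(a, b) with a, b > 1 the mode is (a−1)/(a+b−2) = 17/41 ≈ 0.415.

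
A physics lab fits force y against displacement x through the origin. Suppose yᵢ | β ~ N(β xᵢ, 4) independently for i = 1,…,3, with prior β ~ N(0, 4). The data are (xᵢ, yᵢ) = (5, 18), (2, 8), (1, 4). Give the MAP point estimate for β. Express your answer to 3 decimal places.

β̂_MAP = 3.548

log p(β | y) = −Σ(yᵢ − βxᵢ)²/(2·4) − β²/(2·4) + const.
Setting the derivative to zero: Σxᵢ(yᵢ − βxᵢ)/4 − β/4 = 0, so β = Σxᵢyᵢ / (Σxᵢ² + σ²/τ²).
Σxᵢyᵢ = 5·18 + 2·8 + 1·4 = 110; Σxᵢ² = 30; σ²/τ² = 1.
β̂_MAP = 110 / (30 + 1) = 110/31 ≈ 3.548.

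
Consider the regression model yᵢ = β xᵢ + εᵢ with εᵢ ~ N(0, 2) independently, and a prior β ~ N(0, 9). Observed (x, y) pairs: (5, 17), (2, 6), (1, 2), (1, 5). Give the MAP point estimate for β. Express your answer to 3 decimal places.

log p(β | y) = −Σ(yᵢ − βxᵢ)²/(2·2) − β²/(2·9) + const.
Setting the derivative to zero: Σxᵢ(yᵢ − βxᵢ)/2 − β/9 = 0, so β = Σxᵢyᵢ / (Σxᵢ² + σ²/τ²).
Σxᵢyᵢ = 5·17 + 2·6 + 1·2 + 1·5 = 104; Σxᵢ² = 31; σ²/τ² = 2/9.
β̂_MAP = 104 / (31 + 2/9) = 104/(281/9) = 936/281 ≈ 3.331.

β̂_MAP = 3.331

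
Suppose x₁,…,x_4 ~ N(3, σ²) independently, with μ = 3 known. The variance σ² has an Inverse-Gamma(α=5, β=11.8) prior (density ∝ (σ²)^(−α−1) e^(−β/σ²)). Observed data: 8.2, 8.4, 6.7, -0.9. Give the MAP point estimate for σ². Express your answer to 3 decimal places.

Sum of squared deviations about the known mean: SS = (8.2−3)² + (8.4−3)² + (6.7−3)² + (-0.9−3)² = 85.1.
The Normal likelihood contributes (σ²)^(−n/2) exp(−SS/(2σ²)), so the posterior is Inverse-Gamma(α + n/2, β + SS/2) = Inverse-Gamma(7, 54.35).
The mode of Inverse-Gamma(a, b) is b/(a+1) = 54.35/8 ≈ 6.794.

σ̂²_MAP = 6.794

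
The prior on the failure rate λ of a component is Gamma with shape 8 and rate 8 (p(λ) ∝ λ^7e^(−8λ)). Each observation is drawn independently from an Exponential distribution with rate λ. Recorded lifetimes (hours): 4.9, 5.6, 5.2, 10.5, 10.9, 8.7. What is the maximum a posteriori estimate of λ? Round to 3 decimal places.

λ̂_MAP = 0.242

The Exponential(rate=λ) likelihood is ∝ λ^n e^(−λΣtᵢ). Here n = 6 and Σtᵢ = 4.9 + 5.6 + 5.2 + 10.5 + 10.9 + 8.7 = 45.8.
Posterior ∝ λ^7e^(−8λ) · λ^6e^(−45.8λ) = λ^13e^(−53.8λ), i.e. Gamma(14, 53.8).
Mode = (a−1)/b = 13/53.8 ≈ 0.242.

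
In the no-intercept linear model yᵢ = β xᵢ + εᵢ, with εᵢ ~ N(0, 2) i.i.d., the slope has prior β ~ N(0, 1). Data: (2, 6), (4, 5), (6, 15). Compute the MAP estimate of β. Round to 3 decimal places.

log p(β | y) = −Σ(yᵢ − βxᵢ)²/(2·2) − β²/(2·1) + const.
Setting the derivative to zero: Σxᵢ(yᵢ − βxᵢ)/2 − β/1 = 0, so β = Σxᵢyᵢ / (Σxᵢ² + σ²/τ²).
Σxᵢyᵢ = 2·6 + 4·5 + 6·15 = 122; Σxᵢ² = 56; σ²/τ² = 2.
β̂_MAP = 122 / (56 + 2) = 122/58 ≈ 2.103.

β̂_MAP = 2.103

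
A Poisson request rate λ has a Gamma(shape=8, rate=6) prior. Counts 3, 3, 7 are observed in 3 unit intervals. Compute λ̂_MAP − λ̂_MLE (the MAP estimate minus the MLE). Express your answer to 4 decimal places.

Σxᵢ = 13. Posterior is Gamma(21, 9); MAP = (21−1)/9 = 20/9 ≈ 2.22222.
MLE = x̄ = 13/3 ≈ 4.33333.
Difference = 20/9 − 13/3 = -19/9 ≈ -2.1111.

MAP − MLE = -2.1111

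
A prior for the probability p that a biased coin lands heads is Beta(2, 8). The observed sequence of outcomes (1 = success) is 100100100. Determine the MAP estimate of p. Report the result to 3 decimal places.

p̂_MAP = 0.235

Prior: Beta(2, 8).
Data: 3 successes in 9 trials (from the sequence). The binomial likelihood contributes p^3(1−p)^6, so the posterior is Beta(2+3, 8+6) = Beta(5, 14).
For Beta(a, b) with a, b > 1 the mode is (a−1)/(a+b−2) = 4/17 ≈ 0.235.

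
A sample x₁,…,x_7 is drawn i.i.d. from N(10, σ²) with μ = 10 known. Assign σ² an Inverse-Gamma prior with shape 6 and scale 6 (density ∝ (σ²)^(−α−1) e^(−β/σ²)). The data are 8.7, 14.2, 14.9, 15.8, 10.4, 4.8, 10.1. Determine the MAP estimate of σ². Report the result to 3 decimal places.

σ̂²_MAP = 5.533

Sum of squared deviations about the known mean: SS = (8.7−10)² + (14.2−10)² + (14.9−10)² + (15.8−10)² + (10.4−10)² + (4.8−10)² + (10.1−10)² = 104.19.
The Normal likelihood contributes (σ²)^(−n/2) exp(−SS/(2σ²)), so the posterior is Inverse-Gamma(α + n/2, β + SS/2) = Inverse-Gamma(9.5, 58.095).
The mode of Inverse-Gamma(a, b) is b/(a+1) = 58.095/10.5 ≈ 5.533.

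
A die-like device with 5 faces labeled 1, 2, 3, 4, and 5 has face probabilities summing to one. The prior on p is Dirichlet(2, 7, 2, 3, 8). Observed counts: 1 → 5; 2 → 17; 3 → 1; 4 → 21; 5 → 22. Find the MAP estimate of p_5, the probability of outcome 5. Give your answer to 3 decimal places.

The posterior is Dirichlet(αᵢ + nᵢ) = Dirichlet(7, 24, 3, 24, 30).
For a Dirichlet(a₁,…,a_K) with all aᵢ > 1, the mode has j-th component (aⱼ − 1)/(Σaᵢ − K).
Here Σaᵢ = 88 and K = 5, so p_5 = (30 − 1)/(88 − 5) = 29/83 ≈ 0.349.

MAP estimate: 0.349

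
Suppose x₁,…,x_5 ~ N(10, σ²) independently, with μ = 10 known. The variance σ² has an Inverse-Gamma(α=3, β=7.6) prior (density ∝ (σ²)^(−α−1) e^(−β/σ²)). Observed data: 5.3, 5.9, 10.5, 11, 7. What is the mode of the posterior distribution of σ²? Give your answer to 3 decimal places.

σ̂²_MAP = 4.950

Sum of squared deviations about the known mean: SS = (5.3−10)² + (5.9−10)² + (10.5−10)² + (11−10)² + (7−10)² = 49.15.
The Normal likelihood contributes (σ²)^(−n/2) exp(−SS/(2σ²)), so the posterior is Inverse-Gamma(α + n/2, β + SS/2) = Inverse-Gamma(5.5, 32.175).
The mode of Inverse-Gamma(a, b) is b/(a+1) = 32.175/6.5 ≈ 4.950.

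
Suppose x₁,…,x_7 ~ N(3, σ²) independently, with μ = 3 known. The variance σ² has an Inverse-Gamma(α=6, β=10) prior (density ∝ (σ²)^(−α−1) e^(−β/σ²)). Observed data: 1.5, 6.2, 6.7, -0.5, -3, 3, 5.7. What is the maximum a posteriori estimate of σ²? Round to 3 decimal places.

σ̂²_MAP = 4.844

Sum of squared deviations about the known mean: SS = (1.5−3)² + (6.2−3)² + (6.7−3)² + (-0.5−3)² + (-3−3)² + (3−3)² + (5.7−3)² = 81.72.
The Normal likelihood contributes (σ²)^(−n/2) exp(−SS/(2σ²)), so the posterior is Inverse-Gamma(α + n/2, β + SS/2) = Inverse-Gamma(9.5, 50.86).
The mode of Inverse-Gamma(a, b) is b/(a+1) = 50.86/10.5 ≈ 4.844.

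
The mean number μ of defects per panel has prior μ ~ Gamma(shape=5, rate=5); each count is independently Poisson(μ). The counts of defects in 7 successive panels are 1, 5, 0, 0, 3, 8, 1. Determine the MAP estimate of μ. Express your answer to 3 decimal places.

μ̂_MAP = 1.833

Σxᵢ = 1+5+0+0+3+8+1 = 18, with n = 7.
Posterior ∝ μ^4e^(−5μ) · μ^18e^(−7μ) = μ^22e^(−12μ), i.e. Gamma(shape=23, rate=12).
The mode of a Gamma(a, b) with a ≥ 1 (shape–rate) is (a−1)/b = 22/12 ≈ 1.833.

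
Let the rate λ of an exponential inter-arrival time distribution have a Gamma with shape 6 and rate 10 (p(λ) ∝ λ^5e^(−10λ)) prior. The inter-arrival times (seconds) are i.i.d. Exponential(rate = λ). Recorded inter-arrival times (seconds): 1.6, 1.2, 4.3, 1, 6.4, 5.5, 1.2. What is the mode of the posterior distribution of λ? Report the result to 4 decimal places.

The Exponential(rate=λ) likelihood is ∝ λ^n e^(−λΣtᵢ). Here n = 7 and Σtᵢ = 1.6 + 1.2 + 4.3 + 1 + 6.4 + 5.5 + 1.2 = 21.2.
Posterior ∝ λ^5e^(−10λ) · λ^7e^(−21.2λ) = λ^12e^(−31.2λ), i.e. Gamma(13, 31.2).
Mode = (a−1)/b = 12/31.2 ≈ 0.3846.

λ̂_MAP = 0.3846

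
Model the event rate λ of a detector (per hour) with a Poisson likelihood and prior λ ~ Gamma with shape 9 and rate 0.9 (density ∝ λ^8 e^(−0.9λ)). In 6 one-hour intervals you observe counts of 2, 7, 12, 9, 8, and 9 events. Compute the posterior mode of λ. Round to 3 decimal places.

λ̂_MAP = 7.971

Σxᵢ = 2+7+12+9+8+9 = 47, with n = 6.
Posterior ∝ λ^8e^(−0.9λ) · λ^47e^(−6λ) = λ^55e^(−6.9λ), i.e. Gamma(shape=56, rate=6.9).
The mode of a Gamma(a, b) with a ≥ 1 (shape–rate) is (a−1)/b = 55/6.9 ≈ 7.971.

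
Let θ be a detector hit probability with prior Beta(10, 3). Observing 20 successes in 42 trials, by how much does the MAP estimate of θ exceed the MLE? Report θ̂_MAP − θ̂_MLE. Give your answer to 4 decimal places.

Posterior is Beta(30, 25); MAP = (30−1)/(55−2) = 29/53 ≈ 0.54717.
MLE ignores the prior: θ̂_MLE = k/n = 20/42 ≈ 0.47619.
Difference = 29/53 − 20/42 = 79/1113 ≈ 0.0710.

MAP − MLE = 0.0710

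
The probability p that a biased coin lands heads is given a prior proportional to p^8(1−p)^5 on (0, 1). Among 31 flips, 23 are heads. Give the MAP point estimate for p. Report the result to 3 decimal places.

The prior density ∝ p^8(1−p)^5 is the kernel of Beta(9, 6).
Data: 23 successes in 31 trials. The binomial likelihood contributes p^23(1−p)^8, so the posterior is Beta(9+23, 6+8) = Beta(32, 14).
For Beta(a, b) with a, b > 1 the mode is (a−1)/(a+b−2) = 31/44 ≈ 0.705.

p̂_MAP = 0.705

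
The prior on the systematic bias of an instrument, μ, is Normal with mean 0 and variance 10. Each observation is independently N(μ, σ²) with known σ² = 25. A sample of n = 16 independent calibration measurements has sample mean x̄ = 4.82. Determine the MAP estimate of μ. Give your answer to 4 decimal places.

n = 16, x̄ = 4.82.
For a Normal prior and Normal likelihood with known variance, the posterior is Normal; its mode equals its mean, the precision-weighted average.
Prior precision 1/σ₀² = 1/10 = 0.1; data precision n/σ² = 16/25 = 0.64.
μ̂ = (0.1·0 + 0.64·4.82) / (0.1 + 0.64) = 3.0848/0.74 = 3856/925 ≈ 4.1686.

μ̂_MAP = 4.1686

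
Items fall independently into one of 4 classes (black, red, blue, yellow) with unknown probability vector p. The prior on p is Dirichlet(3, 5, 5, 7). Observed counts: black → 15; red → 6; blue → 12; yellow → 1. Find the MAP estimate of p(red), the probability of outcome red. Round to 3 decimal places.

The posterior is Dirichlet(αᵢ + nᵢ) = Dirichlet(18, 11, 17, 8).
For a Dirichlet(a₁,…,a_K) with all aᵢ > 1, the mode has j-th component (aⱼ − 1)/(Σaᵢ − K).
Here Σaᵢ = 54 and K = 4, so p(red) = (11 − 1)/(54 − 4) = 10/50 ≈ 0.200.

MAP estimate of p(red) = 0.200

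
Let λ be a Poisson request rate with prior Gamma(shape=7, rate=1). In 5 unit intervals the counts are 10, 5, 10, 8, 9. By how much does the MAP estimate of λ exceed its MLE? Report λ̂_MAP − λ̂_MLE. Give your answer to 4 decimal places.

Σxᵢ = 42. Posterior is Gamma(49, 6); MAP = (49−1)/6 = 48/6 ≈ 8.00000.
MLE = x̄ = 42/5 ≈ 8.40000.
Difference = 48/6 − 42/5 = -2/5 ≈ -0.4000.

MAP − MLE = -0.4000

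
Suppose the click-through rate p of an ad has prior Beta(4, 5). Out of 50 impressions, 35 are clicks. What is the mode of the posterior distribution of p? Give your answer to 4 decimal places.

Prior: Beta(4, 5).
Data: 35 successes in 50 trials. The binomial likelihood contributes p^35(1−p)^15, so the posterior is Beta(4+35, 5+15) = Beta(39, 20).
For Beta(a, b) with a, b > 1 the mode is (a−1)/(a+b−2) = 38/57 ≈ 0.6667.

p̂_MAP = 0.6667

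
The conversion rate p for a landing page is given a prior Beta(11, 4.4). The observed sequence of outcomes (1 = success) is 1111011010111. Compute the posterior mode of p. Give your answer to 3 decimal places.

Prior: Beta(11, 4.4).
Data: 10 successes in 13 trials (from the sequence). The binomial likelihood contributes p^10(1−p)^3, so the posterior is Beta(11+10, 4.4+3) = Beta(21, 7.4).
For Beta(a, b) with a, b > 1 the mode is (a−1)/(a+b−2) = 20/26.4 ≈ 0.758.

p̂_MAP = 0.758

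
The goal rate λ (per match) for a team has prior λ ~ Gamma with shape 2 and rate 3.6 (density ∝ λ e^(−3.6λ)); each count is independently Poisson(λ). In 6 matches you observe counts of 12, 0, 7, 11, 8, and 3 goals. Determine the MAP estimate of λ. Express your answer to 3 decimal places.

Σxᵢ = 12+0+7+11+8+3 = 41, with n = 6.
Posterior ∝ λe^(−3.6λ) · λ^41e^(−6λ) = λ^42e^(−9.6λ), i.e. Gamma(shape=43, rate=9.6).
The mode of a Gamma(a, b) with a ≥ 1 (shape–rate) is (a−1)/b = 42/9.6 ≈ 4.375.

λ̂_MAP = 4.375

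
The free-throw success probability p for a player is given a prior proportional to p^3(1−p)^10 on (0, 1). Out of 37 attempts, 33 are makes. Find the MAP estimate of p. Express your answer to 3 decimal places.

p̂_MAP = 0.720

The prior density ∝ p^3(1−p)^10 is the kernel of Beta(4, 11).
Data: 33 successes in 37 trials. The binomial likelihood contributes p^33(1−p)^4, so the posterior is Beta(4+33, 11+4) = Beta(37, 15).
For Beta(a, b) with a, b > 1 the mode is (a−1)/(a+b−2) = 36/50 ≈ 0.720.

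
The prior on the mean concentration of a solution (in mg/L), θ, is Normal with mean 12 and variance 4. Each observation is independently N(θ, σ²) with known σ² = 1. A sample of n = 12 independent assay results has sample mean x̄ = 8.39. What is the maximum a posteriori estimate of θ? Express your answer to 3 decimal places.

n = 12, x̄ = 8.39.
For a Normal prior and Normal likelihood with known variance, the posterior is Normal; its mode equals its mean, the precision-weighted average.
Prior precision 1/σ₀² = 1/4 = 0.25; data precision n/σ² = 12/1 = 12.
θ̂ = (0.25·12 + 12·8.39) / (0.25 + 12) = 103.68/12.25 = 10368/1225 ≈ 8.464.

θ̂_MAP = 8.464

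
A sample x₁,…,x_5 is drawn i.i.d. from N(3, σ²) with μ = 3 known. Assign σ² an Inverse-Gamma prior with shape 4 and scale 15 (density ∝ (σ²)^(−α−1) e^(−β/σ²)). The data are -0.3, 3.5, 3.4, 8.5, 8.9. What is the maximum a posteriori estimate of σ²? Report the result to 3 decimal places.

σ̂²_MAP = 7.091

Sum of squared deviations about the known mean: SS = (-0.3−3)² + (3.5−3)² + (3.4−3)² + (8.5−3)² + (8.9−3)² = 76.36.
The Normal likelihood contributes (σ²)^(−n/2) exp(−SS/(2σ²)), so the posterior is Inverse-Gamma(α + n/2, β + SS/2) = Inverse-Gamma(6.5, 53.18).
The mode of Inverse-Gamma(a, b) is b/(a+1) = 53.18/7.5 ≈ 7.091.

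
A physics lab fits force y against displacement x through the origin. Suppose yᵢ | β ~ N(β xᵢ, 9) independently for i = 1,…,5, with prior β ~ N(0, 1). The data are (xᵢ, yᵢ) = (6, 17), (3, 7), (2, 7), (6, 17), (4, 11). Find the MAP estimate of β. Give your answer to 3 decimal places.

β̂_MAP = 2.573

log p(β | y) = −Σ(yᵢ − βxᵢ)²/(2·9) − β²/(2·1) + const.
Setting the derivative to zero: Σxᵢ(yᵢ − βxᵢ)/9 − β/1 = 0, so β = Σxᵢyᵢ / (Σxᵢ² + σ²/τ²).
Σxᵢyᵢ = 6·17 + 3·7 + 2·7 + 6·17 + 4·11 = 283; Σxᵢ² = 101; σ²/τ² = 9.
β̂_MAP = 283 / (101 + 9) = 283/110 ≈ 2.573.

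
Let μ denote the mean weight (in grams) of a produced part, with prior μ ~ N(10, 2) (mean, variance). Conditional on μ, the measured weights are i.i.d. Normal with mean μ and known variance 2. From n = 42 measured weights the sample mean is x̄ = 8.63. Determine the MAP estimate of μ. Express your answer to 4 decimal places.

n = 42, x̄ = 8.63.
For a Normal prior and Normal likelihood with known variance, the posterior is Normal; its mode equals its mean, the precision-weighted average.
Prior precision 1/σ₀² = 1/2 = 0.5; data precision n/σ² = 42/2 = 21.
μ̂ = (0.5·10 + 21·8.63) / (0.5 + 21) = 186.23/21.5 = 18623/2150 ≈ 8.6619.

μ̂_MAP = 8.6619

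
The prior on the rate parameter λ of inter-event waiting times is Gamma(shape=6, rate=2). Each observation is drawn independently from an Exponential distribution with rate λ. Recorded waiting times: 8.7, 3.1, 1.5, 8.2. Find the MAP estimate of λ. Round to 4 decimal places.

The Exponential(rate=λ) likelihood is ∝ λ^n e^(−λΣtᵢ). Here n = 4 and Σtᵢ = 8.7 + 3.1 + 1.5 + 8.2 = 21.5.
Posterior ∝ λ^5e^(−2λ) · λ^4e^(−21.5λ) = λ^9e^(−23.5λ), i.e. Gamma(10, 23.5).
Mode = (a−1)/b = 9/23.5 ≈ 0.3830.

λ̂_MAP = 0.3830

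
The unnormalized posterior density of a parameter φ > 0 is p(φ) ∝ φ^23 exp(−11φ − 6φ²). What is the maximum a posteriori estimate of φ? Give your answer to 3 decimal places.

ℓ'(φ) = 23/φ − 11 − 12φ. Setting this to zero and multiplying by φ: 12φ² + 11φ − 23 = 0.
φ = (−11 + √(11² + 4·12·23)) / (2·12) = (−11 + √1225) / 24 = (−11 + 35)/24 = 1.
ℓ''(φ) = −23/φ² − 12 < 0, confirming a maximum.

φ̂_MAP = 1.000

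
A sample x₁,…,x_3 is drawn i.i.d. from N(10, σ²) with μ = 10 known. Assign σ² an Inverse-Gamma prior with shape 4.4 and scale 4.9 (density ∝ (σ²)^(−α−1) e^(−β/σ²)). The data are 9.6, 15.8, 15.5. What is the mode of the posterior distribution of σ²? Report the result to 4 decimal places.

σ̂²_MAP = 5.3514

Sum of squared deviations about the known mean: SS = (9.6−10)² + (15.8−10)² + (15.5−10)² = 64.05.
The Normal likelihood contributes (σ²)^(−n/2) exp(−SS/(2σ²)), so the posterior is Inverse-Gamma(α + n/2, β + SS/2) = Inverse-Gamma(5.9, 36.925).
The mode of Inverse-Gamma(a, b) is b/(a+1) = 36.925/6.9 ≈ 5.3514.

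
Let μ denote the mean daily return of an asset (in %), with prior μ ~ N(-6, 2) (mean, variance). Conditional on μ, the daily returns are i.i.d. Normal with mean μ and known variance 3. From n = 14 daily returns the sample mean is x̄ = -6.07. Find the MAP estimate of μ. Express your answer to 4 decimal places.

μ̂_MAP = -6.0632

n = 14, x̄ = -6.07.
For a Normal prior and Normal likelihood with known variance, the posterior is Normal; its mode equals its mean, the precision-weighted average.
Prior precision 1/σ₀² = 1/2 = 0.5; data precision n/σ² = 14/3.
μ̂ = (0.5·(-6) + (14/3)·(-6.07)) / (0.5 + 14/3) = (-4699/150)/(31/6) = -4699/775 ≈ -6.0632.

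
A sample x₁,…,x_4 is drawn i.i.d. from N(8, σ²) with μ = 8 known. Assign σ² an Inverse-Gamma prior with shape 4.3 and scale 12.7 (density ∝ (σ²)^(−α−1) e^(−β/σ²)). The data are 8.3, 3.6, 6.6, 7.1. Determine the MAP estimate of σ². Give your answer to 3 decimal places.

Sum of squared deviations about the known mean: SS = (8.3−8)² + (3.6−8)² + (6.6−8)² + (7.1−8)² = 22.22.
The Normal likelihood contributes (σ²)^(−n/2) exp(−SS/(2σ²)), so the posterior is Inverse-Gamma(α + n/2, β + SS/2) = Inverse-Gamma(6.3, 23.81).
The mode of Inverse-Gamma(a, b) is b/(a+1) = 23.81/7.3 ≈ 3.262.

σ̂²_MAP = 3.262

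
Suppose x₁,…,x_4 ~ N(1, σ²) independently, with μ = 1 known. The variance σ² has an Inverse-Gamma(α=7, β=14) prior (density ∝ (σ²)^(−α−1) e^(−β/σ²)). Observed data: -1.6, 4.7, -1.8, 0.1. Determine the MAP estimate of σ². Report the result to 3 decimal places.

σ̂²_MAP = 2.855

Sum of squared deviations about the known mean: SS = (-1.6−1)² + (4.7−1)² + (-1.8−1)² + (0.1−1)² = 29.1.
The Normal likelihood contributes (σ²)^(−n/2) exp(−SS/(2σ²)), so the posterior is Inverse-Gamma(α + n/2, β + SS/2) = Inverse-Gamma(9, 28.55).
The mode of Inverse-Gamma(a, b) is b/(a+1) = 28.55/10 ≈ 2.855.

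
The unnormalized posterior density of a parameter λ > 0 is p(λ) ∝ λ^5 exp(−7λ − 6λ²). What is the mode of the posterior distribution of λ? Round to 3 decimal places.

ℓ'(λ) = 5/λ − 7 − 12λ. Setting this to zero and multiplying by λ: 12λ² + 7λ − 5 = 0.
λ = (−7 + √(7² + 4·12·5)) / (2·12) = (−7 + √289) / 24 = (−7 + 17)/24 = 5/12.
ℓ''(λ) = −5/λ² − 12 < 0, confirming a maximum.

λ̂_MAP = 0.417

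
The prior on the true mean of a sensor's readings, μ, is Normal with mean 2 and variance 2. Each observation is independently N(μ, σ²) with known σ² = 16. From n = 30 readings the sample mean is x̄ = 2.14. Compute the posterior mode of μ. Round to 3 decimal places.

n = 30, x̄ = 2.14.
For a Normal prior and Normal likelihood with known variance, the posterior is Normal; its mode equals its mean, the precision-weighted average.
Prior precision 1/σ₀² = 1/2 = 0.5; data precision n/σ² = 30/16 = 1.875.
μ̂ = (0.5·2 + 1.875·2.14) / (0.5 + 1.875) = 5.0125/2.375 = 401/190 ≈ 2.111.

μ̂_MAP = 2.111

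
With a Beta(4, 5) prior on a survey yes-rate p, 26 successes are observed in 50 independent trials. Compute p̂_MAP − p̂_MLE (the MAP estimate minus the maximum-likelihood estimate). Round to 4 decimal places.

Posterior is Beta(30, 29); MAP = (30−1)/(59−2) = 29/57 ≈ 0.50877.
MLE ignores the prior: p̂_MLE = k/n = 26/50 ≈ 0.52000.
Difference = 29/57 − 26/50 = -16/1425 ≈ -0.0112.

MAP − MLE = -0.0112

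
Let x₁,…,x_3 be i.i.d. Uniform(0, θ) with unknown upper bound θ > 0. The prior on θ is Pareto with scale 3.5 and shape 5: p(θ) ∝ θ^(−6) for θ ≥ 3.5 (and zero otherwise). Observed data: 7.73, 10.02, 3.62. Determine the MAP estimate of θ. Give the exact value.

θ̂_MAP = 10.02

The Uniform(0, θ) likelihood is θ^(−n) for θ ≥ max(xᵢ), zero otherwise. Here max(xᵢ) = 10.02.
Posterior ∝ θ^(−6) · θ^(−3) = θ^(−9) on θ ≥ max(3.5, 10.02) = 10.02.
This density is strictly decreasing in θ, so the posterior mode lies at the lower boundary of the support.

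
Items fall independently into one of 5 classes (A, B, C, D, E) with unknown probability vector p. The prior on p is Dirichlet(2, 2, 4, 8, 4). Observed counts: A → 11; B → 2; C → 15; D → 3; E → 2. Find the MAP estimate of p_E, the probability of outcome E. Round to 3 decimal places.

The posterior is Dirichlet(αᵢ + nᵢ) = Dirichlet(13, 4, 19, 11, 6).
For a Dirichlet(a₁,…,a_K) with all aᵢ > 1, the mode has j-th component (aⱼ − 1)/(Σaᵢ − K).
Here Σaᵢ = 53 and K = 5, so p_E = (6 − 1)/(53 − 5) = 5/48 ≈ 0.104.

MAP estimate of p_E = 0.104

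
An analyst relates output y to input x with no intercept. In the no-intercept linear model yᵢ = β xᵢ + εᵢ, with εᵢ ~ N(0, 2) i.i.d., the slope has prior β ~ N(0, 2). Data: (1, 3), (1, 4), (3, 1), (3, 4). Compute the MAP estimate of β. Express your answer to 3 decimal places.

β̂_MAP = 1.048

log p(β | y) = −Σ(yᵢ − βxᵢ)²/(2·2) − β²/(2·2) + const.
Setting the derivative to zero: Σxᵢ(yᵢ − βxᵢ)/2 − β/2 = 0, so β = Σxᵢyᵢ / (Σxᵢ² + σ²/τ²).
Σxᵢyᵢ = 1·3 + 1·4 + 3·1 + 3·4 = 22; Σxᵢ² = 20; σ²/τ² = 1.
β̂_MAP = 22 / (20 + 1) = 22/21 ≈ 1.048.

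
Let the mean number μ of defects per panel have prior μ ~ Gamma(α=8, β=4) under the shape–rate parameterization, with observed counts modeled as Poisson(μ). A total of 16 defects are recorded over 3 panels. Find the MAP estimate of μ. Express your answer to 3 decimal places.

Σxᵢ = 16, n = 3.
Posterior ∝ μ^7e^(−4μ) · μ^16e^(−3μ) = μ^23e^(−7μ), i.e. Gamma(shape=24, rate=7).
The mode of a Gamma(a, b) with a ≥ 1 (shape–rate) is (a−1)/b = 23/7 ≈ 3.286.

μ̂_MAP = 3.286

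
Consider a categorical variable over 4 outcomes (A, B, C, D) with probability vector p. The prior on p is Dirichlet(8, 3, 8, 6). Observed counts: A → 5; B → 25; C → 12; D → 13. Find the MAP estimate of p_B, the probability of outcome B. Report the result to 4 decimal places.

The posterior is Dirichlet(αᵢ + nᵢ) = Dirichlet(13, 28, 20, 19).
For a Dirichlet(a₁,…,a_K) with all aᵢ > 1, the mode has j-th component (aⱼ − 1)/(Σaᵢ − K).
Here Σaᵢ = 80 and K = 4, so p_B = (28 − 1)/(80 − 4) = 27/76 ≈ 0.3553.

MAP estimate of p_B = 0.3553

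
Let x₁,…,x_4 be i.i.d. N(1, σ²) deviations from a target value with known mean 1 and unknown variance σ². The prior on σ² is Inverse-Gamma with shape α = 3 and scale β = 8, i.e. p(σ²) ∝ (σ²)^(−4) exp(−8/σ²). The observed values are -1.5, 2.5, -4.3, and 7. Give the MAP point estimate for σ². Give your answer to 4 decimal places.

Sum of squared deviations about the known mean: SS = (-1.5−1)² + (2.5−1)² + (-4.3−1)² + (7−1)² = 72.59.
The Normal likelihood contributes (σ²)^(−n/2) exp(−SS/(2σ²)), so the posterior is Inverse-Gamma(α + n/2, β + SS/2) = Inverse-Gamma(5, 44.295).
The mode of Inverse-Gamma(a, b) is b/(a+1) = 44.295/6 ≈ 7.3825.

σ̂²_MAP = 7.3825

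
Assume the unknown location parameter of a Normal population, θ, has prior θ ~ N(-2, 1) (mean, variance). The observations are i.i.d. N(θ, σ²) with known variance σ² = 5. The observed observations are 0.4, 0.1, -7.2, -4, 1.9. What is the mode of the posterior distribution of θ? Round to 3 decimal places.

θ̂_MAP = -1.880

n = 5; x̄ = (0.4 + 0.1 + (-7.2) + (-4) + 1.9)/5 = -8.8/5 = -1.76.
For a Normal prior and Normal likelihood with known variance, the posterior is Normal; its mode equals its mean, the precision-weighted average.
Prior precision 1/σ₀² = 1/1 = 1; data precision n/σ² = 5/5 = 1.
θ̂ = (1·(-2) + 1·(-1.76)) / (1 + 1) = (-3.76)/2 = -1.880.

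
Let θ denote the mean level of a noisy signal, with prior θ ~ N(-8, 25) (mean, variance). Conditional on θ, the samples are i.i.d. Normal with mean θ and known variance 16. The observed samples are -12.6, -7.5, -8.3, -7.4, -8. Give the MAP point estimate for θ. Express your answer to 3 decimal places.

n = 5; x̄ = ((-12.6) + (-7.5) + (-8.3) + (-7.4) + (-8))/5 = -43.8/5 = -8.76.
For a Normal prior and Normal likelihood with known variance, the posterior is Normal; its mode equals its mean, the precision-weighted average.
Prior precision 1/σ₀² = 1/25 = 0.04; data precision n/σ² = 5/16 = 0.3125.
θ̂ = (0.04·(-8) + 0.3125·(-8.76)) / (0.04 + 0.3125) = (-3.0575)/0.3525 = -1223/141 ≈ -8.674.

θ̂_MAP = -8.674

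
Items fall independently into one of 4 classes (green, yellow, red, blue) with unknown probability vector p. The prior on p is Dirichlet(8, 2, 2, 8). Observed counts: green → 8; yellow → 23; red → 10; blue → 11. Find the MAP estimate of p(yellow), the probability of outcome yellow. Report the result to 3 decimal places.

MAP estimate of p(yellow) = 0.353

The posterior is Dirichlet(αᵢ + nᵢ) = Dirichlet(16, 25, 12, 19).
For a Dirichlet(a₁,…,a_K) with all aᵢ > 1, the mode has j-th component (aⱼ − 1)/(Σaᵢ − K).
Here Σaᵢ = 72 and K = 4, so p(yellow) = (25 − 1)/(72 − 4) = 24/68 ≈ 0.353.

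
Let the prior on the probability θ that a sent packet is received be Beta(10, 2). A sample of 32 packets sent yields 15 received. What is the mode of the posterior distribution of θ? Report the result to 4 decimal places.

θ̂_MAP = 0.5714

Prior: Beta(10, 2).
Data: 15 successes in 32 trials. The binomial likelihood contributes θ^15(1−θ)^17, so the posterior is Beta(10+15, 2+17) = Beta(25, 19).
For Beta(a, b) with a, b > 1 the mode is (a−1)/(a+b−2) = 24/42 ≈ 0.5714.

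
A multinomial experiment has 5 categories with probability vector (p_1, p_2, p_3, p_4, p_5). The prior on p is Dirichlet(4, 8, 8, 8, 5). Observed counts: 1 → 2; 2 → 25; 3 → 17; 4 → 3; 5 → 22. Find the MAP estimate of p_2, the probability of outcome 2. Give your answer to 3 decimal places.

MAP estimate: 0.330

The posterior is Dirichlet(αᵢ + nᵢ) = Dirichlet(6, 33, 25, 11, 27).
For a Dirichlet(a₁,…,a_K) with all aᵢ > 1, the mode has j-th component (aⱼ − 1)/(Σaᵢ − K).
Here Σaᵢ = 102 and K = 5, so p_2 = (33 − 1)/(102 − 5) = 32/97 ≈ 0.330.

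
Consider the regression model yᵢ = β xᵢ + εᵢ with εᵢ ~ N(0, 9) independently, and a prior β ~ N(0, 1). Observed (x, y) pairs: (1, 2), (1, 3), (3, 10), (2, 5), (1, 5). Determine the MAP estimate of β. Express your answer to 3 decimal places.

log p(β | y) = −Σ(yᵢ − βxᵢ)²/(2·9) − β²/(2·1) + const.
Setting the derivative to zero: Σxᵢ(yᵢ − βxᵢ)/9 − β/1 = 0, so β = Σxᵢyᵢ / (Σxᵢ² + σ²/τ²).
Σxᵢyᵢ = 1·2 + 1·3 + 3·10 + 2·5 + 1·5 = 50; Σxᵢ² = 16; σ²/τ² = 9.
β̂_MAP = 50 / (16 + 9) = 50/25 ≈ 2.000.

β̂_MAP = 2.000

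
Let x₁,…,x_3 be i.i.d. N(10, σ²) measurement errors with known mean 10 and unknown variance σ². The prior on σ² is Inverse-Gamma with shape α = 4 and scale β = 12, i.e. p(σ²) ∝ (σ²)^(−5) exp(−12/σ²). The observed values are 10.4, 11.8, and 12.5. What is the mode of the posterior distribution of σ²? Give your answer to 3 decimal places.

Sum of squared deviations about the known mean: SS = (10.4−10)² + (11.8−10)² + (12.5−10)² = 9.65.
The Normal likelihood contributes (σ²)^(−n/2) exp(−SS/(2σ²)), so the posterior is Inverse-Gamma(α + n/2, β + SS/2) = Inverse-Gamma(5.5, 16.825).
The mode of Inverse-Gamma(a, b) is b/(a+1) = 16.825/6.5 ≈ 2.588.

σ̂²_MAP = 2.588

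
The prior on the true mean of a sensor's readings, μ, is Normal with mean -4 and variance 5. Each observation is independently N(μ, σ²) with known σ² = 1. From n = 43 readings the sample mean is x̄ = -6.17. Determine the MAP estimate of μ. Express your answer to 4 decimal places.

μ̂_MAP = -6.1600

n = 43, x̄ = -6.17.
For a Normal prior and Normal likelihood with known variance, the posterior is Normal; its mode equals its mean, the precision-weighted average.
Prior precision 1/σ₀² = 1/5 = 0.2; data precision n/σ² = 43/1 = 43.
μ̂ = (0.2·(-4) + 43·(-6.17)) / (0.2 + 43) = (-266.11)/43.2 = -26611/4320 ≈ -6.1600.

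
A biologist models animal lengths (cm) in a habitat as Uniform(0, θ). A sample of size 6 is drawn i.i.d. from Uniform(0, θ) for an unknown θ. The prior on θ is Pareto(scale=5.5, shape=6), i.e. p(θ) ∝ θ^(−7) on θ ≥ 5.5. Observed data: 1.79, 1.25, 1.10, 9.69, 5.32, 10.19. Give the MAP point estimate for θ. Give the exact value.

θ̂_MAP = 10.19

The Uniform(0, θ) likelihood is θ^(−n) for θ ≥ max(xᵢ), zero otherwise. Here max(xᵢ) = 10.19.
Posterior ∝ θ^(−7) · θ^(−6) = θ^(−13) on θ ≥ max(5.5, 10.19) = 10.19.
This density is strictly decreasing in θ, so the posterior mode lies at the lower boundary of the support.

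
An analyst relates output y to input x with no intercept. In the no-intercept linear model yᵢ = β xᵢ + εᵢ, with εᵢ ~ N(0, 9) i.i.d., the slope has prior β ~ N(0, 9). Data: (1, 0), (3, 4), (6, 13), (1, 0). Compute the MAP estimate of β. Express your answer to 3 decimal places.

log p(β | y) = −Σ(yᵢ − βxᵢ)²/(2·9) − β²/(2·9) + const.
Setting the derivative to zero: Σxᵢ(yᵢ − βxᵢ)/9 − β/9 = 0, so β = Σxᵢyᵢ / (Σxᵢ² + σ²/τ²).
Σxᵢyᵢ = 1·0 + 3·4 + 6·13 + 1·0 = 90; Σxᵢ² = 47; σ²/τ² = 1.
β̂_MAP = 90 / (47 + 1) = 90/48 ≈ 1.875.

β̂_MAP = 1.875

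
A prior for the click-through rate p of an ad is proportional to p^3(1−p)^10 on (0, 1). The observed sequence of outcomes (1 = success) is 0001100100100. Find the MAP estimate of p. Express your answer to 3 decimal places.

The prior density ∝ p^3(1−p)^10 is the kernel of Beta(4, 11).
Data: 4 successes in 13 trials (from the sequence). The binomial likelihood contributes p^4(1−p)^9, so the posterior is Beta(4+4, 11+9) = Beta(8, 20).
For Beta(a, b) with a, b > 1 the mode is (a−1)/(a+b−2) = 7/26 ≈ 0.269.

p̂_MAP = 0.269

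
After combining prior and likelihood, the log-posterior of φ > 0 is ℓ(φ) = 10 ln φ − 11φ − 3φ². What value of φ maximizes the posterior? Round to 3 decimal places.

ℓ'(φ) = 10/φ − 11 − 6φ. Setting this to zero and multiplying by φ: 6φ² + 11φ − 10 = 0.
φ = (−11 + √(11² + 4·6·10)) / (2·6) = (−11 + √361) / 12 = (−11 + 19)/12 = 2/3.
ℓ''(φ) = −10/φ² − 6 < 0, confirming a maximum.

φ̂_MAP = 0.667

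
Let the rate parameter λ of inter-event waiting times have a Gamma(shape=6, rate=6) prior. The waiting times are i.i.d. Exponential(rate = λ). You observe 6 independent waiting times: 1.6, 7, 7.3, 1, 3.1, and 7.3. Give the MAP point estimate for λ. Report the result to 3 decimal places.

The Exponential(rate=λ) likelihood is ∝ λ^n e^(−λΣtᵢ). Here n = 6 and Σtᵢ = 1.6 + 7 + 7.3 + 1 + 3.1 + 7.3 = 27.3.
Posterior ∝ λ^5e^(−6λ) · λ^6e^(−27.3λ) = λ^11e^(−33.3λ), i.e. Gamma(12, 33.3).
Mode = (a−1)/b = 11/33.3 ≈ 0.330.

λ̂_MAP = 0.330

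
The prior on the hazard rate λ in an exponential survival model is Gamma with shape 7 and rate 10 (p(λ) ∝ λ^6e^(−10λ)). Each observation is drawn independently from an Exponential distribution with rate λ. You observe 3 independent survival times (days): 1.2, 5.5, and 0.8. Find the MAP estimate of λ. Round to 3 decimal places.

λ̂_MAP = 0.514

The Exponential(rate=λ) likelihood is ∝ λ^n e^(−λΣtᵢ). Here n = 3 and Σtᵢ = 1.2 + 5.5 + 0.8 = 7.5.
Posterior ∝ λ^6e^(−10λ) · λ^3e^(−7.5λ) = λ^9e^(−17.5λ), i.e. Gamma(10, 17.5).
Mode = (a−1)/b = 9/17.5 ≈ 0.514.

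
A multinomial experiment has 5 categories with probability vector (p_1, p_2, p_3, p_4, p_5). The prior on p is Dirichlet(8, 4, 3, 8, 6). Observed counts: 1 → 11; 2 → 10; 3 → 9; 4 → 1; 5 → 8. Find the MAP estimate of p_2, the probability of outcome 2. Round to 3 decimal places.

The posterior is Dirichlet(αᵢ + nᵢ) = Dirichlet(19, 14, 12, 9, 14).
For a Dirichlet(a₁,…,a_K) with all aᵢ > 1, the mode has j-th component (aⱼ − 1)/(Σaᵢ − K).
Here Σaᵢ = 68 and K = 5, so p_2 = (14 − 1)/(68 − 5) = 13/63 ≈ 0.206.

MAP estimate: 0.206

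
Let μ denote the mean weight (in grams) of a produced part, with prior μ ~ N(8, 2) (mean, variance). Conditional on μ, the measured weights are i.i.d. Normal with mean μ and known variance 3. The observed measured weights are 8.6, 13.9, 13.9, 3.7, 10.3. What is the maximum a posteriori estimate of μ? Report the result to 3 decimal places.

n = 5; x̄ = (8.6 + 13.9 + 13.9 + 3.7 + 10.3)/5 = 50.4/5 = 10.08.
For a Normal prior and Normal likelihood with known variance, the posterior is Normal; its mode equals its mean, the precision-weighted average.
Prior precision 1/σ₀² = 1/2 = 0.5; data precision n/σ² = 5/3.
μ̂ = (0.5·8 + (5/3)·10.08) / (0.5 + 5/3) = 20.8/(13/6) = 9.600.

μ̂_MAP = 9.600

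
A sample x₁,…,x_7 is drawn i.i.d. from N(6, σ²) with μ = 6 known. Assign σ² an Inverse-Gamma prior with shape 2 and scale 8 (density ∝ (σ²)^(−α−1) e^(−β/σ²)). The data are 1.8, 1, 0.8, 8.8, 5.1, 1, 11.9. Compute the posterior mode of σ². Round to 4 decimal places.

σ̂²_MAP = 11.8569

Sum of squared deviations about the known mean: SS = (1.8−6)² + (1−6)² + (0.8−6)² + (8.8−6)² + (5.1−6)² + (1−6)² + (11.9−6)² = 138.14.
The Normal likelihood contributes (σ²)^(−n/2) exp(−SS/(2σ²)), so the posterior is Inverse-Gamma(α + n/2, β + SS/2) = Inverse-Gamma(5.5, 77.07).
The mode of Inverse-Gamma(a, b) is b/(a+1) = 77.07/6.5 ≈ 11.8569.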